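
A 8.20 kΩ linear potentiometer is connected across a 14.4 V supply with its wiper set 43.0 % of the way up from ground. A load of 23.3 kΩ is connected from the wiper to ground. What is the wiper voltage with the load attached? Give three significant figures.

V ≈ 5.70 V

The wiper splits the pot into (1−α)R = 4.674 kΩ above and αR = 3.526 kΩ below.
Lower section ‖ load = 3.063 kΩ.
V_wiper = 14.4 × 3.063/(4.674 + 3.063) = 5.70 V.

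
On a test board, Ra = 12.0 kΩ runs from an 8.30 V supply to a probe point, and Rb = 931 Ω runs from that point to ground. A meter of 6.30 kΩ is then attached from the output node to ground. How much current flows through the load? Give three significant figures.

I_L ≈ 0.0834 mA

Rb‖R_L = 811.1 Ω; V_out = 8.30 × 811.1/12810 = 0.5255 V.
I_L = V_out / R_L = 0.5255 / 6.30 kΩ = 0.0834 mA.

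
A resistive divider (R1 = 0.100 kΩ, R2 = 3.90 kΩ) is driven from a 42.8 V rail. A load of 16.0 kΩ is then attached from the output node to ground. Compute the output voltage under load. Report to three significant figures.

V_out ≈ 41.5 V

The load sits in parallel with R2: R2‖R_L = (3900 × 16000) / (3900 + 16000) = 3136 Ω.
V_out = 42.8 × 3136 / (100 + 3136) = 42.8 × 3136/3236 = 41.5 V.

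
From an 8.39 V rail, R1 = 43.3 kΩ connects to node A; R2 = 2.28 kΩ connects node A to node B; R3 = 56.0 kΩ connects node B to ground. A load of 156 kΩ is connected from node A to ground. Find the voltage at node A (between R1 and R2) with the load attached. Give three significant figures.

V ≈ 4.15 V

Below node A the series string R2+R3 = 58.28 kΩ sits in parallel with the 156 kΩ load: 42.43 kΩ.
V_A = 8.39 × 42.43/(43.3 + 42.43) = 4.15 V.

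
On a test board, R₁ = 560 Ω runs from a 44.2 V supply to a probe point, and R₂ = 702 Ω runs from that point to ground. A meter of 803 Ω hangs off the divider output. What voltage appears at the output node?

V_out ≈ 17.7 V

The load sits in parallel with R₂: R₂‖R_L = (702 × 803) / (702 + 803) = 374.6 Ω.
V_out = 44.2 × 374.6 / (560 + 374.6) = 44.2 × 374.6/934.6 = 17.7 V.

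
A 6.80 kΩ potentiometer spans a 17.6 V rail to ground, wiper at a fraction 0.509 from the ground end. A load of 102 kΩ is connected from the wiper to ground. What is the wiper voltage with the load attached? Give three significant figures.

The wiper splits the pot into (1−α)R = 3.339 kΩ above and αR = 3.461 kΩ below.
Lower section ‖ load = 3.348 kΩ.
V_wiper = 17.6 × 3.348/(3.339 + 3.348) = 8.81 V.

V ≈ 8.81 V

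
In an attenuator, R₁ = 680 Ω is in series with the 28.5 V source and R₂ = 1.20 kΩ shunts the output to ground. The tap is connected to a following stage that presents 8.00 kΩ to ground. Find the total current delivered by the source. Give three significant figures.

I ≈ 16.5 mA

R₂‖R_L = 1043 Ω, so the source sees R₁ + R₂‖R_L = 1723 Ω.
I = 28.5 V / 1723 Ω = 16.5 mA.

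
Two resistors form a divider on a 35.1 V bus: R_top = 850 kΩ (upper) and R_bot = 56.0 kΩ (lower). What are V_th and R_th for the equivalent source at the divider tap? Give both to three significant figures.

V_th is the open-circuit tap voltage: 35.1 × 56.0/(850 + 56.0) = 2.17 V.
With the supply zeroed, R_top and R_bot appear in parallel from the tap: R_th = R_top‖R_bot = (850 × 56.0)/906.0 = 52.5 kΩ.

V_th = 2.17 V, R_th = 52.5 kΩ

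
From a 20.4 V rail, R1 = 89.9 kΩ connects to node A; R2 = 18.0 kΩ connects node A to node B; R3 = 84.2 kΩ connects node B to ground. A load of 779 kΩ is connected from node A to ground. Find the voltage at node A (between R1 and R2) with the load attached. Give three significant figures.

V ≈ 10.2 V

Below node A the series string R2+R3 = 102.2 kΩ sits in parallel with the 779 kΩ load: 90.35 kΩ.
V_A = 20.4 × 90.35/(89.9 + 90.35) = 10.2 V.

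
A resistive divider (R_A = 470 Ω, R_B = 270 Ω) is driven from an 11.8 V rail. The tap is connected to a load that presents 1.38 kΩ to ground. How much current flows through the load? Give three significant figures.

I_L ≈ 2.78 mA

R_B‖R_L = 225.8 Ω; V_out = 11.8 × 225.8/695.8 = 3.830 V.
I_L = V_out / R_L = 3.830 / 1.38 kΩ = 2.78 mA.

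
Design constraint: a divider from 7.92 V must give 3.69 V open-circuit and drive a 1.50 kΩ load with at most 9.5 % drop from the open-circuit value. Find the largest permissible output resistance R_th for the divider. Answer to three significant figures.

R_th ≤ 157 Ω

Loading drop = R_th/(R_th + R_L) ≤ 0.0950, so R_th ≤ R_L · ε/(1−ε) = 1.50 kΩ × 0.0950/0.9050 = 157 Ω.
(Any R1, R2 with R2/(R1+R2) = 0.466 and R1‖R2 ≤ 157 Ω will meet the spec.)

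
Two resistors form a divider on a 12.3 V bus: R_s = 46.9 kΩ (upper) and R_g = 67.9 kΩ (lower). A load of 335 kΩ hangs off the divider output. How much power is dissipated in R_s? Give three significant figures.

Total resistance from the source is R_s + (R_g‖R_L) = 103.4 kΩ, so I = 12.3/103.4 kΩ = 0.1190 mA.
P = I²·R_s = (0.1190 mA)² × 46.9 kΩ = 0.664 mW.

P ≈ 0.664 mW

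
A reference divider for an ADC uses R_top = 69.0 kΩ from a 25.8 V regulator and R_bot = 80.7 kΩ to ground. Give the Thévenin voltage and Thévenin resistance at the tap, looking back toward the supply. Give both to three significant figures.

V_th = 13.9 V, R_th = 37.2 kΩ

V_th is the open-circuit tap voltage: 25.8 × 80.7/(69.0 + 80.7) = 13.9 V.
With the supply zeroed, R_top and R_bot appear in parallel from the tap: R_th = R_top‖R_bot = (69.0 × 80.7)/149.7 = 37.2 kΩ.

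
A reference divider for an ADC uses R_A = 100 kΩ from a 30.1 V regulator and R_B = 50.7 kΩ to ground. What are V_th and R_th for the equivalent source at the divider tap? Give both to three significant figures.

V_th is the open-circuit tap voltage: 30.1 × 50.7/(100 + 50.7) = 10.1 V.
With the supply zeroed, R_A and R_B appear in parallel from the tap: R_th = R_A‖R_B = (100 × 50.7)/150.7 = 33.6 kΩ.

V_th = 10.1 V, R_th = 33.6 kΩ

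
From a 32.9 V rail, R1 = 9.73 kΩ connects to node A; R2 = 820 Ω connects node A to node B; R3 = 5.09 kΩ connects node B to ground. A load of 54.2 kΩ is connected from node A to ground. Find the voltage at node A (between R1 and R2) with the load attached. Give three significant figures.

Below node A the series string R2+R3 = 5910 Ω sits in parallel with the 54200 Ω load: 5329 Ω.
V_A = 32.9 × 5329/(9730 + 5329) = 11.6 V.

V ≈ 11.6 V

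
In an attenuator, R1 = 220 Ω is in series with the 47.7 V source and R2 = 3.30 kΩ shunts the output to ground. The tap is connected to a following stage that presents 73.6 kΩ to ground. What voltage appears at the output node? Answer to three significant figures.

The load sits in parallel with R2: R2‖R_L = (3300 × 73600) / (3300 + 73600) = 3158 Ω.
V_out = 47.7 × 3158 / (220 + 3158) = 47.7 × 3158/3378 = 44.6 V.

V_out ≈ 44.6 V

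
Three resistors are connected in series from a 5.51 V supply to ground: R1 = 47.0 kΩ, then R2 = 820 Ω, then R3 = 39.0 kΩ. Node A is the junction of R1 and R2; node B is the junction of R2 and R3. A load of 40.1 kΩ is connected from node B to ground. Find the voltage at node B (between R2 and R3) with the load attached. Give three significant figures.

At node B, R3 is in parallel with the load: R3‖R_L = 19770 Ω.
Below node A the resistance is R2 + (R3‖R_L) = 20590 Ω, so V_A = 5.51 × 20590/67590 = 1.679 V.
Then V_B = V_A × (R3‖R_L)/(R2 + R3‖R_L) = 1.679 × 19770/20590 = 1.61 V.

V ≈ 1.61 V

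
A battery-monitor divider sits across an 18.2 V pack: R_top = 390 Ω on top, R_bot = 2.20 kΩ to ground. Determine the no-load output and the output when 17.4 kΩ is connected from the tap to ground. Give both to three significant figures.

Open-circuit: V = 18.2 × 2200/(390 + 2200) = 15.5 V.
With the load, R_bot becomes R_bot‖R_L = 1953 Ω, so V = 18.2 × 1953/2343 = 15.2 V.

Unloaded: 15.5 V; loaded: 15.2 V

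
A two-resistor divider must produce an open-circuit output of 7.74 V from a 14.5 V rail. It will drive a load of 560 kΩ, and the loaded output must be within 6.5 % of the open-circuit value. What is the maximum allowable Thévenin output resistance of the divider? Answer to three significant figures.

R_th ≤ 38.9 kΩ

Loading drop = R_th/(R_th + R_L) ≤ 0.0650, so R_th ≤ R_L · ε/(1−ε) = 560 kΩ × 0.0650/0.9350 = 38.9 kΩ.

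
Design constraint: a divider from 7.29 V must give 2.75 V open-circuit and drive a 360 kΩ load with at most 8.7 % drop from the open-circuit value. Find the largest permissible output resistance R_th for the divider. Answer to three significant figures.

Loading drop = R_th/(R_th + R_L) ≤ 0.0870, so R_th ≤ R_L · ε/(1−ε) = 360 kΩ × 0.0870/0.9130 = 34.3 kΩ.

R_th ≤ 34.3 kΩ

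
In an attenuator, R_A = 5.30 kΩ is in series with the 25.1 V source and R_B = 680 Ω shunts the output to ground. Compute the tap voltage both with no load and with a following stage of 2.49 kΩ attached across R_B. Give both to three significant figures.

Unloaded: 2.85 V; loaded: 2.30 V

Open-circuit: V = 25.1 × 680/(5300 + 680) = 2.85 V.
With the load, R_B becomes R_B‖R_L = 534.1 Ω, so V = 25.1 × 534.1/5834 = 2.30 V.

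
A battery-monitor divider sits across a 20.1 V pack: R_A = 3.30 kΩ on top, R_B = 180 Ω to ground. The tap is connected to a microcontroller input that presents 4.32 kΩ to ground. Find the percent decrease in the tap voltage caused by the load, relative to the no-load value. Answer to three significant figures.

3.80 %

The divider's output (Thévenin) resistance is R_A‖R_B = 170.7 Ω.
Fractional drop under load = R_th/(R_th + R_L) = 170.7 / (170.7 + 4320) = 0.03801.
So the output falls by 3.80 %.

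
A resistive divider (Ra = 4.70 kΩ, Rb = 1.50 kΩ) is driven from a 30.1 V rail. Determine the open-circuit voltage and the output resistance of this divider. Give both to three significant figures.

V_th is the open-circuit tap voltage: 30.1 × 1.50/(4.70 + 1.50) = 7.28 V.
With the supply zeroed, Ra and Rb appear in parallel from the tap: R_th = Ra‖Rb = (4.70 × 1.50)/6.200 = 1.14 kΩ.

V_th = 7.28 V, R_th = 1.14 kΩ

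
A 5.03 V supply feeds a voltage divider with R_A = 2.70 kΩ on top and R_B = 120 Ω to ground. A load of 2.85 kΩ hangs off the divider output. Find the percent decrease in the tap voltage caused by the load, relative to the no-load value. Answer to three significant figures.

3.88 %

The divider's output (Thévenin) resistance is R_A‖R_B = 114.9 Ω.
Fractional drop under load = R_th/(R_th + R_L) = 114.9 / (114.9 + 2850) = 0.03875.
So the output falls by 3.88 %.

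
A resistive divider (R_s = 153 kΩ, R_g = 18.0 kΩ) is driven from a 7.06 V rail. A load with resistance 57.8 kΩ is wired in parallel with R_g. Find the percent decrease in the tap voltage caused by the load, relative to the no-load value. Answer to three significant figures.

21.8 %

The divider's output (Thévenin) resistance is R_s‖R_g = 16.11 kΩ.
Fractional drop under load = R_th/(R_th + R_L) = 16.11 / (16.11 + 57.8) = 0.2179.
So the output falls by 21.8 %.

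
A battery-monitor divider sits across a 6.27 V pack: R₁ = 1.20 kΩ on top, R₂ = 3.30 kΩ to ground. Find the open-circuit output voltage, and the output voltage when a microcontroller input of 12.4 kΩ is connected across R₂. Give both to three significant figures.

Open-circuit: V = 6.27 × 3.30/(1.20 + 3.30) = 4.60 V.
With the load, R₂ becomes R₂‖R_L = 2.606 kΩ, so V = 6.27 × 2.606/3.806 = 4.29 V.

Unloaded: 4.60 V; loaded: 4.29 V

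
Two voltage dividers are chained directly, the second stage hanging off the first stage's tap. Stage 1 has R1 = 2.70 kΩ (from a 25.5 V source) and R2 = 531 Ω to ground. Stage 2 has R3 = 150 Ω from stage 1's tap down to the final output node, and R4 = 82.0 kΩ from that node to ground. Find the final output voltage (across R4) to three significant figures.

Stage 2 presents R3+R4 = 82150 Ω as a load on stage 1's tap.
Stage 1's lower leg becomes R2‖(R3+R4) = 527.6 Ω, so V_mid = 25.5 × 527.6/3228 = 4.168 V.
Stage 2 is itself unloaded: V_out = V_mid × R4/(R3+R4) = 4.168 × 82000/82150 = 4.16 V.

V_out ≈ 4.16 V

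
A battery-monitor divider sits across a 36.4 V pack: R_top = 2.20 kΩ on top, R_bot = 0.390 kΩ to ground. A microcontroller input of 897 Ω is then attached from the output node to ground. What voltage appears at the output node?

The load sits in parallel with R_bot: R_bot‖R_L = (390 × 897) / (390 + 897) = 271.8 Ω.
V_out = 36.4 × 271.8 / (2200 + 271.8) = 36.4 × 271.8/2472 = 4.00 V.

V_out ≈ 4.00 V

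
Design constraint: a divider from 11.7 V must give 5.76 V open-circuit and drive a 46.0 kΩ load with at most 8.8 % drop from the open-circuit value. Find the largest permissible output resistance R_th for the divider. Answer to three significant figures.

R_th ≤ 4.44 kΩ

Loading drop = R_th/(R_th + R_L) ≤ 0.0880, so R_th ≤ R_L · ε/(1−ε) = 46.0 kΩ × 0.0880/0.9120 = 4.44 kΩ.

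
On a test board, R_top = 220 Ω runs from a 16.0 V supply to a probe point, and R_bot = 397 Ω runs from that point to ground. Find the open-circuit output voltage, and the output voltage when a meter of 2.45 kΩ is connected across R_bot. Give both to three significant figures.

Open-circuit: V = 16.0 × 397/(220 + 397) = 10.3 V.
With the load, R_bot becomes R_bot‖R_L = 341.6 Ω, so V = 16.0 × 341.6/561.6 = 9.73 V.

Unloaded: 10.3 V; loaded: 9.73 V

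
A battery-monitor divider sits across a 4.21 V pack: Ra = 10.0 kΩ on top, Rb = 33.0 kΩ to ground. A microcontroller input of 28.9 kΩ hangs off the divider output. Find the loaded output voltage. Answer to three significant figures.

V_out ≈ 2.55 V

The load sits in parallel with Rb: Rb‖R_L = (33.0 × 28.9) / (33.0 + 28.9) = 15.41 kΩ.
V_out = 4.21 × 15.41 / (10.0 + 15.41) = 4.21 × 15.41/25.41 = 2.55 V.
(Unloaded it would have been 3.23 V.)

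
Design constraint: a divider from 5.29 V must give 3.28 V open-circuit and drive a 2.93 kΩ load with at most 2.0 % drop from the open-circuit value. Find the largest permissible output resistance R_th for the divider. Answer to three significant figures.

R_th ≤ 59.8 Ω

Loading drop = R_th/(R_th + R_L) ≤ 0.0200, so R_th ≤ R_L · ε/(1−ε) = 2.93 kΩ × 0.0200/0.9800 = 59.8 Ω.
(Any R1, R2 with R2/(R1+R2) = 0.620 and R1‖R2 ≤ 59.8 Ω will meet the spec.)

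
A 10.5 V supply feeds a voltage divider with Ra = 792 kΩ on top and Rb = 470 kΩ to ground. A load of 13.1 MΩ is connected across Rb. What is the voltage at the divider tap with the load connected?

V_out ≈ 3.82 V

The load sits in parallel with Rb: Rb‖R_L = (470 × 13100) / (470 + 13100) = 453.7 kΩ.
V_out = 10.5 × 453.7 / (792 + 453.7) = 10.5 × 453.7/1246 = 3.82 V.
(Unloaded it would have been 3.91 V.)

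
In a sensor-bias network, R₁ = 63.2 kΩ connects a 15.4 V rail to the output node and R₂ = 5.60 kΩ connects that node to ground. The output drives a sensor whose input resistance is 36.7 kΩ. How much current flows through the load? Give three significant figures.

I_L ≈ 0.0300 mA

R₂‖R_L = 4.859 kΩ; V_out = 15.4 × 4.859/68.06 = 1.099 V.
I_L = V_out / R_L = 1.099 / 36.7 kΩ = 0.0300 mA.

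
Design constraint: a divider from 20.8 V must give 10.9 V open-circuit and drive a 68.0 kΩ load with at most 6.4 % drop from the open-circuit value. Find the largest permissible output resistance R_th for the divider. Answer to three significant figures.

Loading drop = R_th/(R_th + R_L) ≤ 0.0640, so R_th ≤ R_L · ε/(1−ε) = 68.0 kΩ × 0.0640/0.9360 = 4.65 kΩ.
(Any R1, R2 with R2/(R1+R2) = 0.524 and R1‖R2 ≤ 4.65 kΩ will meet the spec.)

R_th ≤ 4.65 kΩ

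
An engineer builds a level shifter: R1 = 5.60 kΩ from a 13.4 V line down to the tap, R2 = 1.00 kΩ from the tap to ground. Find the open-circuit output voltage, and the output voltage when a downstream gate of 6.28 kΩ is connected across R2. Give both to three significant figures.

Unloaded: 2.03 V; loaded: 1.79 V

Open-circuit: V = 13.4 × 1.00/(5.60 + 1.00) = 2.03 V.
With the load, R2 becomes R2‖R_L = 0.8626 kΩ, so V = 13.4 × 0.8626/6.463 = 1.79 V.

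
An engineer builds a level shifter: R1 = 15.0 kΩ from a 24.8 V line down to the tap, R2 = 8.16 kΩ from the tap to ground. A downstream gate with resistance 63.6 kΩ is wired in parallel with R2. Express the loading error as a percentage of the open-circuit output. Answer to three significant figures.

7.67 %

The divider's output (Thévenin) resistance is R1‖R2 = 5.285 kΩ.
Fractional drop under load = R_th/(R_th + R_L) = 5.285 / (5.285 + 63.6) = 0.07672.
So the output falls by 7.67 %.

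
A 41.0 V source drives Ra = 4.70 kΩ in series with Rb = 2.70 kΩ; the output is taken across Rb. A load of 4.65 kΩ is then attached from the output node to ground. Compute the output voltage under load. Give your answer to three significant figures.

The load sits in parallel with Rb: Rb‖R_L = (2.70 × 4.65) / (2.70 + 4.65) = 1.708 kΩ.
V_out = 41.0 × 1.708 / (4.70 + 1.708) = 41.0 × 1.708/6.408 = 10.9 V.
(Unloaded it would have been 15.0 V.)

V_out ≈ 10.9 V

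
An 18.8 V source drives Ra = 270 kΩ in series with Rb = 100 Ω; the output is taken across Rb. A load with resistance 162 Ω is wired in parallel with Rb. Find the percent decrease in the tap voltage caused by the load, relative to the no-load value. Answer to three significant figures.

38.2 %

The divider's output (Thévenin) resistance is Ra‖Rb = 99.96 Ω.
Fractional drop under load = R_th/(R_th + R_L) = 99.96 / (99.96 + 162) = 0.3816.
So the output falls by 38.2 %.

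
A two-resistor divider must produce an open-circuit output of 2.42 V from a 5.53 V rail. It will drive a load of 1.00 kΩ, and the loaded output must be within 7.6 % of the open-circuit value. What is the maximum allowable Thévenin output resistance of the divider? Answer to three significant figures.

R_th ≤ 82.3 Ω

Loading drop = R_th/(R_th + R_L) ≤ 0.0760, so R_th ≤ R_L · ε/(1−ε) = 1.00 kΩ × 0.0760/0.9240 = 82.3 Ω.
(Any R1, R2 with R2/(R1+R2) = 0.438 and R1‖R2 ≤ 82.3 Ω will meet the spec.)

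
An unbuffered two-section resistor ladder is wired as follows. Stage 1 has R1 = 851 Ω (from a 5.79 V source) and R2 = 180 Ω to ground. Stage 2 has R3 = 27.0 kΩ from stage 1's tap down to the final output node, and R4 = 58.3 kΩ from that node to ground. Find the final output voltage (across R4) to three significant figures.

V_out ≈ 0.690 V

Stage 2 presents R3+R4 = 85300 Ω as a load on stage 1's tap.
Stage 1's lower leg becomes R2‖(R3+R4) = 179.6 Ω, so V_mid = 5.79 × 179.6/1031 = 1.009 V.
Stage 2 is itself unloaded: V_out = V_mid × R4/(R3+R4) = 1.009 × 58300/85300 = 0.690 V.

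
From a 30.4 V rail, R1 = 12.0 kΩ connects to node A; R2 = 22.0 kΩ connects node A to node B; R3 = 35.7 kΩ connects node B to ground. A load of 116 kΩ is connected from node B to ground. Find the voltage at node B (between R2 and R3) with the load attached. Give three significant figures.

At node B, R3 is in parallel with the load: R3‖R_L = 27.30 kΩ.
Below node A the resistance is R2 + (R3‖R_L) = 49.30 kΩ, so V_A = 30.4 × 49.30/61.30 = 24.45 V.
Then V_B = V_A × (R3‖R_L)/(R2 + R3‖R_L) = 24.45 × 27.30/49.30 = 13.5 V.

V ≈ 13.5 V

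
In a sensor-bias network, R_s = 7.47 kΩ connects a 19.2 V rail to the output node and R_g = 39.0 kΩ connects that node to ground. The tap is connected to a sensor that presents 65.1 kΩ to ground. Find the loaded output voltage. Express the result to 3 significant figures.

The load sits in parallel with R_g: R_g‖R_L = (39.0 × 65.1) / (39.0 + 65.1) = 24.39 kΩ.
V_out = 19.2 × 24.39 / (7.47 + 24.39) = 19.2 × 24.39/31.86 = 14.7 V.

V_out ≈ 14.7 V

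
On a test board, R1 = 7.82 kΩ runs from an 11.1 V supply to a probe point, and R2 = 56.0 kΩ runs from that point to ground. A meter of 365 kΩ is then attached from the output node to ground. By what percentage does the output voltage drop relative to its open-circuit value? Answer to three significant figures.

The divider's output (Thévenin) resistance is R1‖R2 = 6.862 kΩ.
Fractional drop under load = R_th/(R_th + R_L) = 6.862 / (6.862 + 365) = 0.01845.
So the output falls by 1.85 %.

1.85 %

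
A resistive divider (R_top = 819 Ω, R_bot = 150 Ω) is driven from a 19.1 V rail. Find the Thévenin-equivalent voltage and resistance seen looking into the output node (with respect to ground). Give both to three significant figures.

V_th is the open-circuit tap voltage: 19.1 × 150/(819 + 150) = 2.96 V.
With the supply zeroed, R_top and R_bot appear in parallel from the tap: R_th = R_top‖R_bot = (819 × 150)/969.0 = 127 Ω.

V_th = 2.96 V, R_th = 127 Ω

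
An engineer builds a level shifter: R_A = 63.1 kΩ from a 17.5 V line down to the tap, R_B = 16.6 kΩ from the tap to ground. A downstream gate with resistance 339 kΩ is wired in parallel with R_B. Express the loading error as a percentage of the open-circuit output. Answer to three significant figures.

3.73 %

The divider's output (Thévenin) resistance is R_A‖R_B = 13.14 kΩ.
Fractional drop under load = R_th/(R_th + R_L) = 13.14 / (13.14 + 339) = 0.03732.
So the output falls by 3.73 %.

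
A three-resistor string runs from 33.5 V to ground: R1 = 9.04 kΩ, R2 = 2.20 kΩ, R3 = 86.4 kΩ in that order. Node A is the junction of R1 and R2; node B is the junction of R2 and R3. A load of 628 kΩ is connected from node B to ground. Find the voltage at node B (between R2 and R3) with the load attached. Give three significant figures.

V ≈ 29.2 V

At node B, R3 is in parallel with the load: R3‖R_L = 75.95 kΩ.
Below node A the resistance is R2 + (R3‖R_L) = 78.15 kΩ, so V_A = 33.5 × 78.15/87.19 = 30.03 V.
Then V_B = V_A × (R3‖R_L)/(R2 + R3‖R_L) = 30.03 × 75.95/78.15 = 29.2 V.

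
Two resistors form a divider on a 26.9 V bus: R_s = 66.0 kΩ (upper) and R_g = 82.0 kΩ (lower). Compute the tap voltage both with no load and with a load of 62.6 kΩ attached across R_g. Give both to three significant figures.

Unloaded: 14.9 V; loaded: 9.41 V

Open-circuit: V = 26.9 × 82.0/(66.0 + 82.0) = 14.9 V.
With the load, R_g becomes R_g‖R_L = 35.50 kΩ, so V = 26.9 × 35.50/101.5 = 9.41 V.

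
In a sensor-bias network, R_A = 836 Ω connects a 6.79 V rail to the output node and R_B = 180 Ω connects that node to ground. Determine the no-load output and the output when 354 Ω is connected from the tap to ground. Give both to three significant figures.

Open-circuit: V = 6.79 × 180/(836 + 180) = 1.20 V.
With the load, R_B becomes R_B‖R_L = 119.3 Ω, so V = 6.79 × 119.3/955.3 = 0.848 V.

Unloaded: 1.20 V; loaded: 0.848 V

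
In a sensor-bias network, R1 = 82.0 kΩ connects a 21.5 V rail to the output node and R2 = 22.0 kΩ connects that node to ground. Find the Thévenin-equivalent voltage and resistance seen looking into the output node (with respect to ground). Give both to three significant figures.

V_th is the open-circuit tap voltage: 21.5 × 22.0/(82.0 + 22.0) = 4.55 V.
With the supply zeroed, R1 and R2 appear in parallel from the tap: R_th = R1‖R2 = (82.0 × 22.0)/104.0 = 17.3 kΩ.

V_th = 4.55 V, R_th = 17.3 kΩ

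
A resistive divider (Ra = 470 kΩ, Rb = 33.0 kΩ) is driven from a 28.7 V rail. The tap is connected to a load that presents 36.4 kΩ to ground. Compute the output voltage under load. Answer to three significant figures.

V_out ≈ 1.02 V

The load sits in parallel with Rb: Rb‖R_L = (33.0 × 36.4) / (33.0 + 36.4) = 17.31 kΩ.
V_out = 28.7 × 17.31 / (470 + 17.31) = 28.7 × 17.31/487.3 = 1.02 V.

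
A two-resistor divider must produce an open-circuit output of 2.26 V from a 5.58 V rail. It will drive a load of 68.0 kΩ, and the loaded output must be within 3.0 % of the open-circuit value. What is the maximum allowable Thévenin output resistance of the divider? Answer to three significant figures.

R_th ≤ 2.10 kΩ

Loading drop = R_th/(R_th + R_L) ≤ 0.0300, so R_th ≤ R_L · ε/(1−ε) = 68.0 kΩ × 0.0300/0.9700 = 2.10 kΩ.
(Any R1, R2 with R2/(R1+R2) = 0.405 and R1‖R2 ≤ 2.10 kΩ will meet the spec.)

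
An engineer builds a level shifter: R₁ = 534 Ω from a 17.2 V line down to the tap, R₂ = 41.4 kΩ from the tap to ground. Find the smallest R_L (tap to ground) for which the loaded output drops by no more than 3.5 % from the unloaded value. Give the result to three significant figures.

R_L(min) ≈ 14.5 kΩ

Output resistance R_th = R₁‖R₂ = (534 × 41400)/41930 = 527.2 Ω.
The fractional drop is R_th/(R_th + R_L); requiring this ≤ 0.0350 gives R_L ≥ R_th(1/0.0350 − 1) = 527.2 × 27.57 = 14.5 kΩ.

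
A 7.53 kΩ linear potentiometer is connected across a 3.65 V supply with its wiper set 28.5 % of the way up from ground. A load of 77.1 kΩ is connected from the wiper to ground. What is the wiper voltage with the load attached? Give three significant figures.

V ≈ 1.02 V

The wiper splits the pot into (1−α)R = 5.384 kΩ above and αR = 2.146 kΩ below.
Lower section ‖ load = 2.088 kΩ.
V_wiper = 3.65 × 2.088/(5.384 + 2.088) = 1.02 V.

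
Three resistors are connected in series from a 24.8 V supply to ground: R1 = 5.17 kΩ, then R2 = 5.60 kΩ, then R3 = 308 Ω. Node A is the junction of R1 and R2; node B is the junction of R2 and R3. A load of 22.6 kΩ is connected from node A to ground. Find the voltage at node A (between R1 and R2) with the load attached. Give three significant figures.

V ≈ 11.8 V

Below node A the series string R2+R3 = 5908 Ω sits in parallel with the 22600 Ω load: 4684 Ω.
V_A = 24.8 × 4684/(5170 + 4684) = 11.8 V.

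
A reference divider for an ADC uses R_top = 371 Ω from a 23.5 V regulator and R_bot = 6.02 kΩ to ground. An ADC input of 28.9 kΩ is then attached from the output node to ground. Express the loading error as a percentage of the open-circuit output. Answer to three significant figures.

The divider's output (Thévenin) resistance is R_top‖R_bot = 349.5 Ω.
Fractional drop under load = R_th/(R_th + R_L) = 349.5 / (349.5 + 28900) = 0.01195.
So the output falls by 1.19 %.

1.19 %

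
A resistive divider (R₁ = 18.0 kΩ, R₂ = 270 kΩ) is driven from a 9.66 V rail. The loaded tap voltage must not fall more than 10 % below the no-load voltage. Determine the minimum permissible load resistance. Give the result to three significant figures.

R_L(min) ≈ 152 kΩ

Output resistance R_th = R₁‖R₂ = (18.0 × 270)/288.0 = 16.88 kΩ.
The fractional drop is R_th/(R_th + R_L); requiring this ≤ 0.100 gives R_L ≥ R_th(1/0.100 − 1) = 16.88 × 9.000 = 152 kΩ.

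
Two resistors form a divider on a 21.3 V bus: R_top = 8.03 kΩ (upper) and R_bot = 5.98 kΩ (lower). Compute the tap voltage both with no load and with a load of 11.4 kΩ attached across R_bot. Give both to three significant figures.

Open-circuit: V = 21.3 × 5.98/(8.03 + 5.98) = 9.09 V.
With the load, R_bot becomes R_bot‖R_L = 3.922 kΩ, so V = 21.3 × 3.922/11.95 = 6.99 V.

Unloaded: 9.09 V; loaded: 6.99 V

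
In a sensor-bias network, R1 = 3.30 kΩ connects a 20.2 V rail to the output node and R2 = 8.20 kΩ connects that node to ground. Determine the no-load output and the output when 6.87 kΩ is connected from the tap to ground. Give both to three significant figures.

Unloaded: 14.4 V; loaded: 10.7 V

Open-circuit: V = 20.2 × 8.20/(3.30 + 8.20) = 14.4 V.
With the load, R2 becomes R2‖R_L = 3.738 kΩ, so V = 20.2 × 3.738/7.038 = 10.7 V.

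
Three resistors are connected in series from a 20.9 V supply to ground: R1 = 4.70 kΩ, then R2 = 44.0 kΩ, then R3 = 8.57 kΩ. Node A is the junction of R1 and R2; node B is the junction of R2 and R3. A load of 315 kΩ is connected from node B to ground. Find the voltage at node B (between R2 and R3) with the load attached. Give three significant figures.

V ≈ 3.06 V

At node B, R3 is in parallel with the load: R3‖R_L = 8.343 kΩ.
Below node A the resistance is R2 + (R3‖R_L) = 52.34 kΩ, so V_A = 20.9 × 52.34/57.04 = 19.18 V.
Then V_B = V_A × (R3‖R_L)/(R2 + R3‖R_L) = 19.18 × 8.343/52.34 = 3.06 V.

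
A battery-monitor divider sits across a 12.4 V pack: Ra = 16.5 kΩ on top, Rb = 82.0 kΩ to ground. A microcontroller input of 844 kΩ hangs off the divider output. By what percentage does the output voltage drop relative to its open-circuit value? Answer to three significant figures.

1.60 %

The divider's output (Thévenin) resistance is Ra‖Rb = 13.74 kΩ.
Fractional drop under load = R_th/(R_th + R_L) = 13.74 / (13.74 + 844) = 0.01601.
So the output falls by 1.60 %.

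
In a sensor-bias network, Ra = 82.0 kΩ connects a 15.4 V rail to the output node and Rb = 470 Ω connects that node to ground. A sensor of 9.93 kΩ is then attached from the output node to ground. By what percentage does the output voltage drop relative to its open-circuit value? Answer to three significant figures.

The divider's output (Thévenin) resistance is Ra‖Rb = 467.3 Ω.
Fractional drop under load = R_th/(R_th + R_L) = 467.3 / (467.3 + 9930) = 0.04495.
So the output falls by 4.49 %.

4.49 %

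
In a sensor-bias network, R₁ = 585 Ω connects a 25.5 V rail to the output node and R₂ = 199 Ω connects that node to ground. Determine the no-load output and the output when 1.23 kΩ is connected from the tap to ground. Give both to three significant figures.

Unloaded: 6.47 V; loaded: 5.78 V

Open-circuit: V = 25.5 × 199/(585 + 199) = 6.47 V.
With the load, R₂ becomes R₂‖R_L = 171.3 Ω, so V = 25.5 × 171.3/756.3 = 5.78 V.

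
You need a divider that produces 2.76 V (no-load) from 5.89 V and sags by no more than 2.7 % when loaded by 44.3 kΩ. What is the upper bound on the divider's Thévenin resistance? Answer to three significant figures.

Loading drop = R_th/(R_th + R_L) ≤ 0.0270, so R_th ≤ R_L · ε/(1−ε) = 44.3 kΩ × 0.0270/0.9730 = 1.23 kΩ.

R_th ≤ 1.23 kΩ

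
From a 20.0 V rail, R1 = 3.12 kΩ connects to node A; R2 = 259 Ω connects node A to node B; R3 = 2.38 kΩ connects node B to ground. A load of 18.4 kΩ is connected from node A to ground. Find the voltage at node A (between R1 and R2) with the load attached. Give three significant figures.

Below node A the series string R2+R3 = 2639 Ω sits in parallel with the 18400 Ω load: 2308 Ω.
V_A = 20.0 × 2308/(3120 + 2308) = 8.50 V.

V ≈ 8.50 V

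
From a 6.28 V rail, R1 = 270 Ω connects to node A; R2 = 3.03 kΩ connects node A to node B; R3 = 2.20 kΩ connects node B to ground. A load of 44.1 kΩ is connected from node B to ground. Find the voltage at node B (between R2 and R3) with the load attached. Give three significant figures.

At node B, R3 is in parallel with the load: R3‖R_L = 2095 Ω.
Below node A the resistance is R2 + (R3‖R_L) = 5125 Ω, so V_A = 6.28 × 5125/5395 = 5.966 V.
Then V_B = V_A × (R3‖R_L)/(R2 + R3‖R_L) = 5.966 × 2095/5125 = 2.44 V.

V ≈ 2.44 V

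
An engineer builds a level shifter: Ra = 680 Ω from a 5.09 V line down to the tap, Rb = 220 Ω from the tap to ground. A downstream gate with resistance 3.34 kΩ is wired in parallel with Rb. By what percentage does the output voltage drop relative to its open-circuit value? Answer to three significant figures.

4.74 %

The divider's output (Thévenin) resistance is Ra‖Rb = 166.2 Ω.
Fractional drop under load = R_th/(R_th + R_L) = 166.2 / (166.2 + 3340) = 0.04741.
So the output falls by 4.74 %.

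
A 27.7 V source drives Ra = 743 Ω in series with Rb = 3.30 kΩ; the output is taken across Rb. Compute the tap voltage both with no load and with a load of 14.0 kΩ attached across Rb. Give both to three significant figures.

Unloaded: 22.6 V; loaded: 21.7 V

Open-circuit: V = 27.7 × 3300/(743 + 3300) = 22.6 V.
With the load, Rb becomes Rb‖R_L = 2671 Ω, so V = 27.7 × 2671/3414 = 21.7 V.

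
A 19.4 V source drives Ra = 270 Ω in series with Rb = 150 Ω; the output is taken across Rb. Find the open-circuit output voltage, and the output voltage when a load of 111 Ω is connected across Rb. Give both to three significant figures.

Open-circuit: V = 19.4 × 150/(270 + 150) = 6.93 V.
With the load, Rb becomes Rb‖R_L = 63.79 Ω, so V = 19.4 × 63.79/333.8 = 3.71 V.

Unloaded: 6.93 V; loaded: 3.71 V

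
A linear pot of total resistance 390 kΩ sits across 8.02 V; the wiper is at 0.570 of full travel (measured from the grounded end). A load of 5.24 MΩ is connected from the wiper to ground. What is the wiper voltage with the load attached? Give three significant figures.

V ≈ 4.49 V

The wiper splits the pot into (1−α)R = 167.7 kΩ above and αR = 222.3 kΩ below.
Lower section ‖ load = 213.3 kΩ.
V_wiper = 8.02 × 213.3/(167.7 + 213.3) = 4.49 V.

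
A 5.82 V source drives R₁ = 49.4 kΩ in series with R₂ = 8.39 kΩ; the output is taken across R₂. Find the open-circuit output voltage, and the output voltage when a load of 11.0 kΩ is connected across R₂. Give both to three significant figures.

Open-circuit: V = 5.82 × 8.39/(49.4 + 8.39) = 0.845 V.
With the load, R₂ becomes R₂‖R_L = 4.760 kΩ, so V = 5.82 × 4.760/54.16 = 0.511 V.

Unloaded: 0.845 V; loaded: 0.511 V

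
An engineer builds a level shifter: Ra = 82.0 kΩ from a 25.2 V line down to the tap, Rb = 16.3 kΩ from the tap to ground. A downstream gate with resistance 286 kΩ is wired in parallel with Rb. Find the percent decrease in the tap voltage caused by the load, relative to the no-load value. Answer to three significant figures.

The divider's output (Thévenin) resistance is Ra‖Rb = 13.60 kΩ.
Fractional drop under load = R_th/(R_th + R_L) = 13.60 / (13.60 + 286) = 0.04538.
So the output falls by 4.54 %.

4.54 %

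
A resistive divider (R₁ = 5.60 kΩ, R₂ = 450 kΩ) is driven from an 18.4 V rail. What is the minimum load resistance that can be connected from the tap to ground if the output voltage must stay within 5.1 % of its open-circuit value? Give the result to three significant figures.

R_L(min) ≈ 103 kΩ

Output resistance R_th = R₁‖R₂ = (5.60 × 450)/455.6 = 5.531 kΩ.
The fractional drop is R_th/(R_th + R_L); requiring this ≤ 0.0510 gives R_L ≥ R_th(1/0.0510 − 1) = 5.531 × 18.61 = 103 kΩ.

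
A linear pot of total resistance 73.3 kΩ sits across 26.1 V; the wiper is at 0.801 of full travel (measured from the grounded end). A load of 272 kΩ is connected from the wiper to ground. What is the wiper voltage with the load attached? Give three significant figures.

The wiper splits the pot into (1−α)R = 14.59 kΩ above and αR = 58.71 kΩ below.
Lower section ‖ load = 48.29 kΩ.
V_wiper = 26.1 × 48.29/(14.59 + 48.29) = 20.0 V.

V ≈ 20.0 V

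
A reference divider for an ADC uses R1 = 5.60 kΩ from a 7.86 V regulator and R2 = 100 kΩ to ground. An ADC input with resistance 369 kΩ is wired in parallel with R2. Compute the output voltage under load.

V_out ≈ 7.34 V

The load sits in parallel with R2: R2‖R_L = (100 × 369) / (100 + 369) = 78.68 kΩ.
V_out = 7.86 × 78.68 / (5.60 + 78.68) = 7.86 × 78.68/84.28 = 7.34 V.
(Unloaded it would have been 7.44 V.)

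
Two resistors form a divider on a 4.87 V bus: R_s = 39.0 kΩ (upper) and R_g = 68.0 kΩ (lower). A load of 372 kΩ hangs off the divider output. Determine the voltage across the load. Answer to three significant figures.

The load sits in parallel with R_g: R_g‖R_L = (68.0 × 372) / (68.0 + 372) = 57.49 kΩ.
V_out = 4.87 × 57.49 / (39.0 + 57.49) = 4.87 × 57.49/96.49 = 2.90 V.

V_out ≈ 2.90 V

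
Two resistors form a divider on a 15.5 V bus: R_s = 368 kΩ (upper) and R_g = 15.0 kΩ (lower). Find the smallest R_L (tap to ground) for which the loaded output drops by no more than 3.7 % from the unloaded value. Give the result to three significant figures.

R_L(min) ≈ 375 kΩ

Output resistance R_th = R_s‖R_g = (368 × 15.0)/383.0 = 14.41 kΩ.
The fractional drop is R_th/(R_th + R_L); requiring this ≤ 0.0370 gives R_L ≥ R_th(1/0.0370 − 1) = 14.41 × 26.03 = 375 kΩ.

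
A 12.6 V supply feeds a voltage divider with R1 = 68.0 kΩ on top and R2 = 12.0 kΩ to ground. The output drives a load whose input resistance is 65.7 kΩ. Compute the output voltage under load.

V_out ≈ 1.64 V

The load sits in parallel with R2: R2‖R_L = (12.0 × 65.7) / (12.0 + 65.7) = 10.15 kΩ.
V_out = 12.6 × 10.15 / (68.0 + 10.15) = 12.6 × 10.15/78.15 = 1.64 V.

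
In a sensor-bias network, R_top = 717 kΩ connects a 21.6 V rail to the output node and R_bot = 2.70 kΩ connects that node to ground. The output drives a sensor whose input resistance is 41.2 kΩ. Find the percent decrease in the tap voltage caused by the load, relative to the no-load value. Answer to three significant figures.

6.13 %

The divider's output (Thévenin) resistance is R_top‖R_bot = 2.690 kΩ.
Fractional drop under load = R_th/(R_th + R_L) = 2.690 / (2.690 + 41.2) = 0.06129.
So the output falls by 6.13 %.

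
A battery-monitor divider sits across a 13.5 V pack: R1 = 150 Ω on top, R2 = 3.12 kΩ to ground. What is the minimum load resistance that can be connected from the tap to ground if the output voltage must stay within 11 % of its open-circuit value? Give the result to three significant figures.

Output resistance R_th = R1‖R2 = (150 × 3120)/3270 = 143.1 Ω.
The fractional drop is R_th/(R_th + R_L); requiring this ≤ 0.110 gives R_L ≥ R_th(1/0.110 − 1) = 143.1 × 8.091 = 1.16 kΩ.

R_L(min) ≈ 1.16 kΩ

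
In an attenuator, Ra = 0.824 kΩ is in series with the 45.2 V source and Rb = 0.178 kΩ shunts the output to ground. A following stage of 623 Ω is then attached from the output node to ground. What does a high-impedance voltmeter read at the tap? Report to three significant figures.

V_out ≈ 6.50 V

The load sits in parallel with Rb: Rb‖R_L = (178 × 623) / (178 + 623) = 138.4 Ω.
V_out = 45.2 × 138.4 / (824 + 138.4) = 45.2 × 138.4/962.4 = 6.50 V.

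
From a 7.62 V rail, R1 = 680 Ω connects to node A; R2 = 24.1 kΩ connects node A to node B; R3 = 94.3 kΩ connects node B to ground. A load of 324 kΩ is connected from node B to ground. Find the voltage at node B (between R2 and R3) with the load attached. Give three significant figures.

V ≈ 5.69 V

At node B, R3 is in parallel with the load: R3‖R_L = 73040 Ω.
Below node A the resistance is R2 + (R3‖R_L) = 97140 Ω, so V_A = 7.62 × 97140/97820 = 7.567 V.
Then V_B = V_A × (R3‖R_L)/(R2 + R3‖R_L) = 7.567 × 73040/97140 = 5.69 V.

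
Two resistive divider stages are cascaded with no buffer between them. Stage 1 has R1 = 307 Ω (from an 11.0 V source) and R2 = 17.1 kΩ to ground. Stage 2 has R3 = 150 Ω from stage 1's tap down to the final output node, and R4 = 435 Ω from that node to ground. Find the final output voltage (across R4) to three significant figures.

V_out ≈ 5.30 V

Stage 2 presents R3+R4 = 585.0 Ω as a load on stage 1's tap.
Stage 1's lower leg becomes R2‖(R3+R4) = 565.6 Ω, so V_mid = 11.0 × 565.6/872.6 = 7.130 V.
Stage 2 is itself unloaded: V_out = V_mid × R4/(R3+R4) = 7.130 × 435/585.0 = 5.30 V.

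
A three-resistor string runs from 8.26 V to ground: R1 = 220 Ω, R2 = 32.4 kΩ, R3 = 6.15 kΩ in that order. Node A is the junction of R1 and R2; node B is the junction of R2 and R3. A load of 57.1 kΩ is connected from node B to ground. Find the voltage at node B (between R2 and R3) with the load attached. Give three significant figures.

V ≈ 1.20 V

At node B, R3 is in parallel with the load: R3‖R_L = 5552 Ω.
Below node A the resistance is R2 + (R3‖R_L) = 37950 Ω, so V_A = 8.26 × 37950/38170 = 8.212 V.
Then V_B = V_A × (R3‖R_L)/(R2 + R3‖R_L) = 8.212 × 5552/37950 = 1.20 V.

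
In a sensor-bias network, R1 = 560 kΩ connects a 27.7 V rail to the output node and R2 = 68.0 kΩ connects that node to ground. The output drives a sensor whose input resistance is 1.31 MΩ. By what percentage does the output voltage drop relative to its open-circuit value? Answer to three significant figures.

4.42 %

The divider's output (Thévenin) resistance is R1‖R2 = 60.64 kΩ.
Fractional drop under load = R_th/(R_th + R_L) = 60.64 / (60.64 + 1310) = 0.04424.
So the output falls by 4.42 %.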